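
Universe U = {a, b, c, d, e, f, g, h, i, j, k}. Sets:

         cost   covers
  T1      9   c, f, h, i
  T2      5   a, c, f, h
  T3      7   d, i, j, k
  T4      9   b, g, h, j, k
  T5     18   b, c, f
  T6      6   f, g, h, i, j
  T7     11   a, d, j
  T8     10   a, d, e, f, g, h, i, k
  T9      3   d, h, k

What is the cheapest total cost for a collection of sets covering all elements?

T2, T4, T8 cover every element at cost 5 + 9 + 10 = 24.
Any cover uses at least 3 sets; among all covering selections none totals below 24.
Greedy by coverage-per-cost would pick T9, T6, T2, T4, T8 for 33 — worse than the optimum 24.

24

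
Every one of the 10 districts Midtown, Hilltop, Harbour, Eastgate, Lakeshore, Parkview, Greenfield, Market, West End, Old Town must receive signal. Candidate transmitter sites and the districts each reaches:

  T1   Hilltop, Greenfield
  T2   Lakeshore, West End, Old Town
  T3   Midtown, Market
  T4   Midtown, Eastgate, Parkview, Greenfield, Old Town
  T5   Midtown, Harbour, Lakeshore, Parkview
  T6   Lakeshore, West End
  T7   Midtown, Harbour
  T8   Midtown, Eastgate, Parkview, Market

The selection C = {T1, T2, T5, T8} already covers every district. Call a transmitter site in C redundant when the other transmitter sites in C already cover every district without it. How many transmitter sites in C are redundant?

0

Drop T1: Hilltop, Greenfield uncovered — not redundant.
Drop T2: West End, Old Town uncovered — not redundant.
Drop T5: Harbour uncovered — not redundant.
Drop T8: Eastgate, Market uncovered — not redundant.
None of the transmitter sites in C is redundant.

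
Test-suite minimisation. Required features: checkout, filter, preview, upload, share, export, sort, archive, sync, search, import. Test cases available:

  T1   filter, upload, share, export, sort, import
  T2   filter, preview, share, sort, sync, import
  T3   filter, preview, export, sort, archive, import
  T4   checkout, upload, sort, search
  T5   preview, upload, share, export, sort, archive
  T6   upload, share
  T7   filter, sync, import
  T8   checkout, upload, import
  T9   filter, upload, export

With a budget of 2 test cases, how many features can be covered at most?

9

Choosing T2, T4 covers {checkout, filter, preview, upload, share, sort, sync, search, import} — 9 features.
No choice of 2 test cases does better; here export, archive are left uncovered.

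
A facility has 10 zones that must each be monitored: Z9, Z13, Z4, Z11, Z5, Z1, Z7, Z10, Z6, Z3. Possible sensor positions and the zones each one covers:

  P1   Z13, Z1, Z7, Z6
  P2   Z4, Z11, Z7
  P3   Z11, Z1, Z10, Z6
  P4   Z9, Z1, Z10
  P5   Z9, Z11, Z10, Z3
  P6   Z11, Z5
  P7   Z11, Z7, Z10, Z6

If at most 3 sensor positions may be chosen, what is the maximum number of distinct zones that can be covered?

Choosing P1, P2, P5 covers {Z9, Z13, Z4, Z11, Z1, Z7, Z10, Z6, Z3} — 9 zones.
No choice of 3 sensor positions does better; here Z5 is left uncovered.

9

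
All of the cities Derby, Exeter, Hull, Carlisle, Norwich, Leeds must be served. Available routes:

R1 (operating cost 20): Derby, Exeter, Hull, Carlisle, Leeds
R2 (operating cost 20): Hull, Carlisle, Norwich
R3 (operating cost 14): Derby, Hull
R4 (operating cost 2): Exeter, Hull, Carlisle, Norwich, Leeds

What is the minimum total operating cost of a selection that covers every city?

R3, R4 cover every city at operating cost 14 + 2 = 16.
Any cover uses at least 2 routes; among all covering selections none totals below 16.

16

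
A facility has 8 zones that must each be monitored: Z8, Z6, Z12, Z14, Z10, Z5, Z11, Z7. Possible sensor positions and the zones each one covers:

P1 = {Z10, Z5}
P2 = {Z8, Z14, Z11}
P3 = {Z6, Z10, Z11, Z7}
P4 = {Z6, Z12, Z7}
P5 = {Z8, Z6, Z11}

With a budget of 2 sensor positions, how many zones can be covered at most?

6

Choosing P2, P3 covers {Z8, Z6, Z14, Z10, Z11, Z7} — 6 zones.
No choice of 2 sensor positions does better; here Z12, Z5 are left uncovered.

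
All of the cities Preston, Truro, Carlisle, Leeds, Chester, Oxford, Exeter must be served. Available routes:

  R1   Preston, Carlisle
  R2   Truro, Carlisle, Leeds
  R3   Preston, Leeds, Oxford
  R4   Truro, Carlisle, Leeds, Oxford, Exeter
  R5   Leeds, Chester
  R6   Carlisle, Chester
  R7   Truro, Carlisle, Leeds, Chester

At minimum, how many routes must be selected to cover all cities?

3

R1, R4, R5 together cover {Preston, Truro, Carlisle, Leeds, Chester, Oxford, Exeter} — every city.
No 2 of the 7 routes cover everything (all 21 pairs fall short), so 3 is minimum.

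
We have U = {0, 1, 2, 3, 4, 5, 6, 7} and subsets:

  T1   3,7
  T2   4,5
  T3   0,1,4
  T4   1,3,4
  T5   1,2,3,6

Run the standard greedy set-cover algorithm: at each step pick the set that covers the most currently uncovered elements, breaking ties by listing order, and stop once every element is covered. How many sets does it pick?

Pick 1: T5 covers 4 new elements (1, 2, 3, 6).
Pick 2: T2 covers 2 new elements (4, 5).
Pick 3: T1 covers 1 new elements (7).
Pick 4: T3 covers 1 new elements (0).
Greedy uses 4 sets.

4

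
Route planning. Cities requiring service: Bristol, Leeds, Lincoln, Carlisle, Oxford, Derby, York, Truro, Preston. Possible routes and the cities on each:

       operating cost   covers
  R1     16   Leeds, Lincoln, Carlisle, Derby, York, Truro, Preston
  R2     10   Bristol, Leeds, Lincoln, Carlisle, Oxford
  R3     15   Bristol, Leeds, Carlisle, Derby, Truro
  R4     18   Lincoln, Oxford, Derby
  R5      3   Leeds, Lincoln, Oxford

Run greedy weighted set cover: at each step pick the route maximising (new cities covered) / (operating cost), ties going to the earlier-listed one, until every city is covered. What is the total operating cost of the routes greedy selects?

Pick 1: R5 adds 3 new (Leeds, Lincoln, Oxford) at operating cost 3 (ratio 3/3).
Pick 2: R1 adds 5 new (Carlisle, Derby, York, Truro, Preston) at operating cost 16 (ratio 5/16).
Pick 3: R2 adds 1 new (Bristol) at operating cost 10 (ratio 1/10).
Greedy total operating cost: 3 + 16 + 10 = 29. (The true optimum is 26, so greedy overshoots here.)

29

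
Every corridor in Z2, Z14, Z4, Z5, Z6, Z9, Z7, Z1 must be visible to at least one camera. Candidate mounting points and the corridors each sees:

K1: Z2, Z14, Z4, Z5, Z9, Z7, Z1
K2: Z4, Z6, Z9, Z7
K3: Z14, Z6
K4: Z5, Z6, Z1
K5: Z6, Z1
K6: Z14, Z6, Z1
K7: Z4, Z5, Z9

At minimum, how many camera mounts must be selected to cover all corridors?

2

K1, K2 together cover {Z2, Z14, Z4, Z5, Z6, Z9, Z7, Z1} — every corridor.
No single camera mount contains all 8 corridors, so 2 is optimal.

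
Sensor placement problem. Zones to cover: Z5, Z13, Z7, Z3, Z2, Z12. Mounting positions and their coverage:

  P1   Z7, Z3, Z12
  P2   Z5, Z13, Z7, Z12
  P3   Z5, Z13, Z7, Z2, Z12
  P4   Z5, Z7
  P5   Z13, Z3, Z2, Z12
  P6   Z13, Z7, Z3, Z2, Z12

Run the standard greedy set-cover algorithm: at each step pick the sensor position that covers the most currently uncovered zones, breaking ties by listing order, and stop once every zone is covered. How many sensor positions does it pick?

2

Pick 1: P3 covers 5 new zones (Z5, Z13, Z7, Z2, Z12).
Pick 2: P1 covers 1 new zones (Z3).
Greedy uses 2 sensor positions.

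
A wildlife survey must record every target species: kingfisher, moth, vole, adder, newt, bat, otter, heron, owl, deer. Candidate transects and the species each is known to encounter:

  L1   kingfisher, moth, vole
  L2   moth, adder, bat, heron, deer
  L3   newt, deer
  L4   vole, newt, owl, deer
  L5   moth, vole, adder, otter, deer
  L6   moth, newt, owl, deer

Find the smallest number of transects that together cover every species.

L1, L2, L4, L5 together cover {kingfisher, moth, vole, adder, newt, bat, otter, heron, owl, deer} — every species.
No 3 of the 6 transects cover everything (all 20 triples fall short), so 4 is minimum.

4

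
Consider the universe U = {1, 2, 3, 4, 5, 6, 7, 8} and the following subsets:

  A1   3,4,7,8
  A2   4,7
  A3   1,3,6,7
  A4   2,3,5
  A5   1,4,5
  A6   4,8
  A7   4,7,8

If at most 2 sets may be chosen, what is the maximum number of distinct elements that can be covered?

6

Choosing A1, A3 covers {1, 3, 4, 6, 7, 8} — 6 elements.
No choice of 2 sets does better; here 2, 5 are left uncovered.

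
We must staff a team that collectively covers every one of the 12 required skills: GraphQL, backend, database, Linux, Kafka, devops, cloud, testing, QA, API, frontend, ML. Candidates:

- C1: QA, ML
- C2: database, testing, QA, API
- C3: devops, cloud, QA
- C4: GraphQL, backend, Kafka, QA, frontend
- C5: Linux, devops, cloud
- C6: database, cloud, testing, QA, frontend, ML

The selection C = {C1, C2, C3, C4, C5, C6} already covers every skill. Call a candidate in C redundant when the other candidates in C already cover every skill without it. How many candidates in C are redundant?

Drop C1: the rest still cover every skill — redundant.
Drop C2: API uncovered — not redundant.
Drop C3: the rest still cover every skill — redundant.
Drop C4: GraphQL, backend, Kafka uncovered — not redundant.
Drop C5: Linux uncovered — not redundant.
Drop C6: the rest still cover every skill — redundant.
3 redundant: C1, C3, C6.

3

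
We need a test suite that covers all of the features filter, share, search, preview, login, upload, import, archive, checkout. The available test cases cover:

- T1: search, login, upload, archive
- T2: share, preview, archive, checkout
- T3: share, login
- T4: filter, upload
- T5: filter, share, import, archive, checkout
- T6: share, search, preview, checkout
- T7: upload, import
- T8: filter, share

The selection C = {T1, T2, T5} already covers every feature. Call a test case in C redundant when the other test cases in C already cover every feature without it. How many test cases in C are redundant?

Drop T1: search, login, upload uncovered — not redundant.
Drop T2: preview uncovered — not redundant.
Drop T5: filter, import uncovered — not redundant.
None of the test cases in C is redundant.

0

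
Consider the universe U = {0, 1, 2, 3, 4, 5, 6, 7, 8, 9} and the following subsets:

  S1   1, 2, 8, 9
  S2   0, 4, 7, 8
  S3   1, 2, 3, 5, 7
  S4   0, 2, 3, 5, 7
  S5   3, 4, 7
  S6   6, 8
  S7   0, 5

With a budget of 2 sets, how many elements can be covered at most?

Choosing S1, S4 covers {0, 1, 2, 3, 5, 7, 8, 9} — 8 elements.
No choice of 2 sets does better; here 4, 6 are left uncovered.

8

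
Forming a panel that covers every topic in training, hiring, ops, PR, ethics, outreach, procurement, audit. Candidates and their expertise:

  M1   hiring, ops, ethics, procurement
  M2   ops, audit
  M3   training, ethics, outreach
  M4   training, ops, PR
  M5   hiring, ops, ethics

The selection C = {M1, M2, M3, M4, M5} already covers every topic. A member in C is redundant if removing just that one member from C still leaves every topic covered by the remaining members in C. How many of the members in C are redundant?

Drop M1: procurement uncovered — not redundant.
Drop M2: audit uncovered — not redundant.
Drop M3: outreach uncovered — not redundant.
Drop M4: PR uncovered — not redundant.
Drop M5: the rest still cover every topic — redundant.
1 redundant: M5.

1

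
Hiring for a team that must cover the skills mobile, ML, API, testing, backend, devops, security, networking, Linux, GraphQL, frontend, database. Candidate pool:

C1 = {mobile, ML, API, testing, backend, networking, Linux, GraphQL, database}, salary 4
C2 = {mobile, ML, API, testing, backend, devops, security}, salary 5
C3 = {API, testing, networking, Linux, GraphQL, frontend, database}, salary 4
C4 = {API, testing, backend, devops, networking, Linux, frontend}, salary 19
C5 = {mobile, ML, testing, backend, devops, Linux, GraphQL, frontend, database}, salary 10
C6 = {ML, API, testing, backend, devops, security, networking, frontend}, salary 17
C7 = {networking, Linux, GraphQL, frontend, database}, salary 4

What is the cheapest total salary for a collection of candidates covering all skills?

9

C2, C3 cover every skill at salary 5 + 4 = 9.
Any cover uses at least 2 candidates; among all covering selections none totals below 9.
Greedy by coverage-per-salary would pick C1, C2, C3 for 13 — worse than the optimum 9.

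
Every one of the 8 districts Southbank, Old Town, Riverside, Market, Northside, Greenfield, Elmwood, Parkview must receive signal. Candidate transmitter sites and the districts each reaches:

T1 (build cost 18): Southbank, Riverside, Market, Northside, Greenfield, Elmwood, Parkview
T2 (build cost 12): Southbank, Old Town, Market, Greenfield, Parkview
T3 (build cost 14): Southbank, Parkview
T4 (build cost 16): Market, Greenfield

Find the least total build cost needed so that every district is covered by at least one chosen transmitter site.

30

T1, T2 cover every district at build cost 18 + 12 = 30.
Any cover uses at least 2 transmitter sites; among all covering selections none totals below 30.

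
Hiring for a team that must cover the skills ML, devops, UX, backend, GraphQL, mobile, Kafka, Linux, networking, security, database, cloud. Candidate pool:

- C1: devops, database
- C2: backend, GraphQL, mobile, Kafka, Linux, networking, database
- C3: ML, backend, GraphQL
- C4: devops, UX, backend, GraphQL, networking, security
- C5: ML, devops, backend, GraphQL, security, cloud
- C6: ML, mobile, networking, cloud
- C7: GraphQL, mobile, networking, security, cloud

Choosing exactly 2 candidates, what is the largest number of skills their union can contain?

11

Choosing C2, C5 covers {ML, devops, backend, GraphQL, mobile, Kafka, Linux, networking, security, database, cloud} — 11 skills.
No choice of 2 candidates does better; here UX is left uncovered.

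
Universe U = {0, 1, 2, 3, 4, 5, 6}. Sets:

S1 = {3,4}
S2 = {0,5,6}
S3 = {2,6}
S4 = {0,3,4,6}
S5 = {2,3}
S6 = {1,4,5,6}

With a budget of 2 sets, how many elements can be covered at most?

Choosing S4, S6 covers {0, 1, 3, 4, 5, 6} — 6 elements.
No choice of 2 sets does better; here 2 is left uncovered.

6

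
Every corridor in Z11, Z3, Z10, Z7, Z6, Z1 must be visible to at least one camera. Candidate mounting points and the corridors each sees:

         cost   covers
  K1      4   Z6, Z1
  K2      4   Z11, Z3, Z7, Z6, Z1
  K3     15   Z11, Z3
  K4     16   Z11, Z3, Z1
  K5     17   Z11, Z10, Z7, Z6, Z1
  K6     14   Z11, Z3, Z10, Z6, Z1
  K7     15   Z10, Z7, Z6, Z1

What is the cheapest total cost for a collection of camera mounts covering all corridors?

18

K2, K6 cover every corridor at cost 4 + 14 = 18.
Any cover uses at least 2 camera mounts; among all covering selections none totals below 18.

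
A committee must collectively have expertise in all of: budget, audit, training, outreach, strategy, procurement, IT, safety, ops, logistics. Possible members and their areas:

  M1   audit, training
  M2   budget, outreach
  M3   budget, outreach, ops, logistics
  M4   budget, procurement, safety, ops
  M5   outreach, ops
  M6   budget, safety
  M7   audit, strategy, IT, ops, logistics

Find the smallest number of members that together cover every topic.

4

M1, M2, M4, M7 together cover {budget, audit, training, outreach, strategy, procurement, IT, safety, ops, logistics} — every topic.
No 3 of the 7 members cover everything (all 35 triples fall short), so 4 is minimum.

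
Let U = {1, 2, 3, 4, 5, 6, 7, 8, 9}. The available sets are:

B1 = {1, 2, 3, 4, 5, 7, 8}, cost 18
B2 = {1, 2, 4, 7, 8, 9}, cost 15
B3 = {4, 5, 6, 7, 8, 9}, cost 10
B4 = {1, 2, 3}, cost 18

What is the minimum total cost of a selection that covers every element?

28

B1, B3 cover every element at cost 18 + 10 = 28.
Any cover uses at least 2 sets; among all covering selections none totals below 28.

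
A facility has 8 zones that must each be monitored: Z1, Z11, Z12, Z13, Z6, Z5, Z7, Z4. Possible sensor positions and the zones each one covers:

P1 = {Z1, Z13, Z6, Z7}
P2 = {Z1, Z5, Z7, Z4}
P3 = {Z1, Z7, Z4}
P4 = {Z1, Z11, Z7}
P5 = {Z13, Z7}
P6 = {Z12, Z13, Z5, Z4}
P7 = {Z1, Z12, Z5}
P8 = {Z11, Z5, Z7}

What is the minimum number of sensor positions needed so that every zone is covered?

3

P1, P4, P6 together cover {Z1, Z11, Z12, Z13, Z6, Z5, Z7, Z4} — every zone.
No 2 of the 8 sensor positions cover everything (all 28 pairs fall short), so 3 is minimum.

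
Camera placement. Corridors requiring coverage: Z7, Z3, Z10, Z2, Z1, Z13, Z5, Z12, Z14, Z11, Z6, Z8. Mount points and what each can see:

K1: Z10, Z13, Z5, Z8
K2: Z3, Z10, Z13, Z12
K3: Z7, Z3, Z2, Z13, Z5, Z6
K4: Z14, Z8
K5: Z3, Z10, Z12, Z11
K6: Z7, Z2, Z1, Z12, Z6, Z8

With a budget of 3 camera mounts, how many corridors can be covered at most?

11

Choosing K1, K5, K6 covers {Z7, Z3, Z10, Z2, Z1, Z13, Z5, Z12, Z11, Z6, Z8} — 11 corridors.
No choice of 3 camera mounts does better; here Z14 is left uncovered.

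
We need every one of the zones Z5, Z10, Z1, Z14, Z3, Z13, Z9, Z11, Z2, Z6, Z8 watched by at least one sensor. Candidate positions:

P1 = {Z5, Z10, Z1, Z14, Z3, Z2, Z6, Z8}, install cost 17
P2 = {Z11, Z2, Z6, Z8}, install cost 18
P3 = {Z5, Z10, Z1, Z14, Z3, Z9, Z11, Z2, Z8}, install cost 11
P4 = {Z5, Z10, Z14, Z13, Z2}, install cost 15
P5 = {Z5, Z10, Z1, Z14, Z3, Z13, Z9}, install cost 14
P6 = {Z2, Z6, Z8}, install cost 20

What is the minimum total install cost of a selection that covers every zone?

P2, P5 cover every zone at install cost 18 + 14 = 32.
Any cover uses at least 2 sensor positions; among all covering selections none totals below 32.
Greedy by coverage-per-install cost would pick P3, P5, P1 for 42 — worse than the optimum 32.

32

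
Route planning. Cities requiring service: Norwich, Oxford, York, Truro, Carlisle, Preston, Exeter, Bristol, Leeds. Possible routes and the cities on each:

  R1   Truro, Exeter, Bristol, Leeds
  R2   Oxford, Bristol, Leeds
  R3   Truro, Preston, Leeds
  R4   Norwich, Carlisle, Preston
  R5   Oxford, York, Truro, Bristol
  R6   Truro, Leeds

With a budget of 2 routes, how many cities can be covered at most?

Choosing R1, R4 covers {Norwich, Truro, Carlisle, Preston, Exeter, Bristol, Leeds} — 7 cities.
No choice of 2 routes does better; here Oxford, York are left uncovered.

7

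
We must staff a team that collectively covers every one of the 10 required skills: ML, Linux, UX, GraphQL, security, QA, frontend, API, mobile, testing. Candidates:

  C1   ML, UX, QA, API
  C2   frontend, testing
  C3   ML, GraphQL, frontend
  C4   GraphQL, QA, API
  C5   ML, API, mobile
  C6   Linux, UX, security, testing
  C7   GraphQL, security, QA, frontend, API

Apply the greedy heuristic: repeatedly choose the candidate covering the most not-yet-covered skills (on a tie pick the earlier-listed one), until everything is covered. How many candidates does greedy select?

Pick 1: C7 covers 5 new skills (GraphQL, security, QA, frontend, API).
Pick 2: C6 covers 3 new skills (Linux, UX, testing).
Pick 3: C5 covers 2 new skills (ML, mobile).
Greedy uses 3 candidates.

3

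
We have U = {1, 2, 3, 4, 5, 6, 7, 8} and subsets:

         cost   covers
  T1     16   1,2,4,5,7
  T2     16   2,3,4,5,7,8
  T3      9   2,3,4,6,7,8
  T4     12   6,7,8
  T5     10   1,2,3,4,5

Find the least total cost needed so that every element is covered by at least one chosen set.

19

T3, T5 cover every element at cost 9 + 10 = 19.
Any cover uses at least 2 sets; among all covering selections none totals below 19.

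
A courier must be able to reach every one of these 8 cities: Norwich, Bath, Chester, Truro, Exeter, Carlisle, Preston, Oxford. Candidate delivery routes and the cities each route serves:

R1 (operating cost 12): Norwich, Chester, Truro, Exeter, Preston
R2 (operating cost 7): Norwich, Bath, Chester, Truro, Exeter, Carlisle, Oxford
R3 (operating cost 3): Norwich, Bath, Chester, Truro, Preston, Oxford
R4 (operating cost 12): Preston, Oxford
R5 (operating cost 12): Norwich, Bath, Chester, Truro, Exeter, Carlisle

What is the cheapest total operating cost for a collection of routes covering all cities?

10

R2, R3 cover every city at operating cost 7 + 3 = 10.
Any cover uses at least 2 routes; among all covering selections none totals below 10.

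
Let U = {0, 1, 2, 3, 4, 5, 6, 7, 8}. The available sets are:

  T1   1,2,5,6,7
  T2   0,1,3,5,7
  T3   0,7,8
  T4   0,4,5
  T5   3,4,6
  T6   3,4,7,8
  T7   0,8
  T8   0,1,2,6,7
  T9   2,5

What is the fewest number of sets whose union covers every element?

3

T1, T2, T6 together cover {0, 1, 2, 3, 4, 5, 6, 7, 8} — every element.
No 2 of the 9 sets cover everything (all 36 pairs fall short), so 3 is minimum.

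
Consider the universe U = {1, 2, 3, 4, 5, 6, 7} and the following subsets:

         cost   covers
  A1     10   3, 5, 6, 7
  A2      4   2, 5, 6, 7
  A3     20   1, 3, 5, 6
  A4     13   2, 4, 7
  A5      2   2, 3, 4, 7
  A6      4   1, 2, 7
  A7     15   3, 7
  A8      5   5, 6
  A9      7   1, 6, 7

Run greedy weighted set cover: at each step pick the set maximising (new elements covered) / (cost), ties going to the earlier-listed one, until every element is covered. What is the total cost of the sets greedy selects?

10

Pick 1: A5 adds 4 new (2, 3, 4, 7) at cost 2 (ratio 4/2).
Pick 2: A2 adds 2 new (5, 6) at cost 4 (ratio 2/4).
Pick 3: A6 adds 1 new (1) at cost 4 (ratio 1/4).
Greedy total cost: 2 + 4 + 4 = 10.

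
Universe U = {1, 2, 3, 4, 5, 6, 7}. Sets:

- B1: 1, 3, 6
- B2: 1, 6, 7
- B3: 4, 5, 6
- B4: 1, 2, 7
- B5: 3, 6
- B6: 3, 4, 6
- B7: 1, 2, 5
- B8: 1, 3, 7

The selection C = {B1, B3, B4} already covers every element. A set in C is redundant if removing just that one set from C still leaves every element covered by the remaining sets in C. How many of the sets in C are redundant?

Drop B1: 3 uncovered — not redundant.
Drop B3: 4, 5 uncovered — not redundant.
Drop B4: 2, 7 uncovered — not redundant.
None of the sets in C is redundant.

0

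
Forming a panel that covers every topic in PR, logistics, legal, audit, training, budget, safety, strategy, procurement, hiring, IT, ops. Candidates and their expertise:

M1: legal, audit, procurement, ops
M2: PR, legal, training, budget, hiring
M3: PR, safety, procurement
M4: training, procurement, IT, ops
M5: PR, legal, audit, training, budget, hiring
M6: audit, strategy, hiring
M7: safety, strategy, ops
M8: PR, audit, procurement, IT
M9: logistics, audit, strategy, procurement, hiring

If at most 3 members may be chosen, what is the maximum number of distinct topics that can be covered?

11

Choosing M2, M4, M9 covers {PR, logistics, legal, audit, training, budget, strategy, procurement, hiring, IT, ops} — 11 topics.
No choice of 3 members does better; here safety is left uncovered.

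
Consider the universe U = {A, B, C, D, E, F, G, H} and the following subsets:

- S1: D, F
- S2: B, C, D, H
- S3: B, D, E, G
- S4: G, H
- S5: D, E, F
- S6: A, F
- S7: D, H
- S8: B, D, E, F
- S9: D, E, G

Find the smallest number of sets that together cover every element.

3

S2, S3, S6 together cover {A, B, C, D, E, F, G, H} — every element.
No 2 of the 9 sets cover everything (all 36 pairs fall short), so 3 is minimum.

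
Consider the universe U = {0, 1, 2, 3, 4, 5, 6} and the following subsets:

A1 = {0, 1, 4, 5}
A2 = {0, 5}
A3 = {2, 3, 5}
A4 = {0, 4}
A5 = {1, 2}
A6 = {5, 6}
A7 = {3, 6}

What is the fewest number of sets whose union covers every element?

A1, A3, A6 together cover {0, 1, 2, 3, 4, 5, 6} — every element.
No 2 of the 7 sets cover everything (all 21 pairs fall short), so 3 is minimum.

3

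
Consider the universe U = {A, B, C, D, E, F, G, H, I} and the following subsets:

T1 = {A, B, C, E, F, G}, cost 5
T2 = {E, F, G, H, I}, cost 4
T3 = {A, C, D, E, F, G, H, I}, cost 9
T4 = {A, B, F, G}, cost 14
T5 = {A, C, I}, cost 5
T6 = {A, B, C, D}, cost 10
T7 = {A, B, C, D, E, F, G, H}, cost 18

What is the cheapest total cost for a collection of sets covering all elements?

14

T1, T3 cover every element at cost 5 + 9 = 14.
Any cover uses at least 2 sets; among all covering selections none totals below 14.
Greedy by coverage-per-cost would pick T2, T1, T3 for 18 — worse than the optimum 14.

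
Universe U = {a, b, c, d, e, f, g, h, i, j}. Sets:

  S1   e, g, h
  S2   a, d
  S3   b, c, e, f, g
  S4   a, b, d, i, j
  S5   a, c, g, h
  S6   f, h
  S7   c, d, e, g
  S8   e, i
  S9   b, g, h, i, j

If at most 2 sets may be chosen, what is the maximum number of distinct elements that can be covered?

Choosing S3, S4 covers {a, b, c, d, e, f, g, i, j} — 9 elements.
No choice of 2 sets does better; here h is left uncovered.

9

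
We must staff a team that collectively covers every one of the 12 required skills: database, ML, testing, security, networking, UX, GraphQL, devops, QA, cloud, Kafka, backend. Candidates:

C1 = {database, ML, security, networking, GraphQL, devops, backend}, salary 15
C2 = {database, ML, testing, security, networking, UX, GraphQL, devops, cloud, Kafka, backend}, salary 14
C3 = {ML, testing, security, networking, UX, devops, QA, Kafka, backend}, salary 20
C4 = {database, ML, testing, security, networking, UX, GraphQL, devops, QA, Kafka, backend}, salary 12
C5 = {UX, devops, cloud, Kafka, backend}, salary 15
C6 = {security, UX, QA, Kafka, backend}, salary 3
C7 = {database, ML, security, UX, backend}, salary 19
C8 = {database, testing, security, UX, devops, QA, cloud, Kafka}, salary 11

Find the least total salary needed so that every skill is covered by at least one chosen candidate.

C2, C6 cover every skill at salary 14 + 3 = 17.
Any cover uses at least 2 candidates; among all covering selections none totals below 17.

17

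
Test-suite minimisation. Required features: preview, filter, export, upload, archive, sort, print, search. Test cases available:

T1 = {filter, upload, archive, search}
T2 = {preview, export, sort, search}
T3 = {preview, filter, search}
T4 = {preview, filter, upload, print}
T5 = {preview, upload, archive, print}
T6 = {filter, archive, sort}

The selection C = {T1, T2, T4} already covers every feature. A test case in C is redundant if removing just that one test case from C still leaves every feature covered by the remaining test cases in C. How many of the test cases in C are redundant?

Drop T1: archive uncovered — not redundant.
Drop T2: export, sort uncovered — not redundant.
Drop T4: print uncovered — not redundant.
None of the test cases in C is redundant.

0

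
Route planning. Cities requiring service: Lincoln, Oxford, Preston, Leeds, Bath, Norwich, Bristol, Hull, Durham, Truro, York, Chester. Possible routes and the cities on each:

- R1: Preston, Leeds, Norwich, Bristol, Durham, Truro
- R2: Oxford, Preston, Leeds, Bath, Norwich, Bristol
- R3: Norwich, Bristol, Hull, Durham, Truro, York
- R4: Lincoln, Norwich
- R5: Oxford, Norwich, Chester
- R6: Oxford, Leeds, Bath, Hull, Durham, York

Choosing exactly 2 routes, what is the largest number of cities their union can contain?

Choosing R1, R6 covers {Oxford, Preston, Leeds, Bath, Norwich, Bristol, Hull, Durham, Truro, York} — 10 cities.
No choice of 2 routes does better; here Lincoln, Chester are left uncovered.

10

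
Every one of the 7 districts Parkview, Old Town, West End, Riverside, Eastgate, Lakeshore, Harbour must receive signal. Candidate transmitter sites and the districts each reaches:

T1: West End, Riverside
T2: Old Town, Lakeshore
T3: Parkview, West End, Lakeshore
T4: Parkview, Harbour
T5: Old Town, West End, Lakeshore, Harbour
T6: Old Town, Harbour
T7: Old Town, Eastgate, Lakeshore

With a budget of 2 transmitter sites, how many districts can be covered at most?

5

Choosing T1, T5 covers {Old Town, West End, Riverside, Lakeshore, Harbour} — 5 districts.
No choice of 2 transmitter sites does better; here Parkview, Eastgate are left uncovered.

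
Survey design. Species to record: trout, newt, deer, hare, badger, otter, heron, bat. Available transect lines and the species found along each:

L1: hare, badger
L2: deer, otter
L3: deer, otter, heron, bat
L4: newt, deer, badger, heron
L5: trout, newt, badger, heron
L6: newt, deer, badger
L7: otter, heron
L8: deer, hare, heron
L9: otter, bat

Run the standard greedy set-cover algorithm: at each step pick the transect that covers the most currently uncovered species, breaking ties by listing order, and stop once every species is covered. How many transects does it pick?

Pick 1: L3 covers 4 new species (deer, otter, heron, bat).
Pick 2: L5 covers 3 new species (trout, newt, badger).
Pick 3: L1 covers 1 new species (hare).
Greedy uses 3 transects.

3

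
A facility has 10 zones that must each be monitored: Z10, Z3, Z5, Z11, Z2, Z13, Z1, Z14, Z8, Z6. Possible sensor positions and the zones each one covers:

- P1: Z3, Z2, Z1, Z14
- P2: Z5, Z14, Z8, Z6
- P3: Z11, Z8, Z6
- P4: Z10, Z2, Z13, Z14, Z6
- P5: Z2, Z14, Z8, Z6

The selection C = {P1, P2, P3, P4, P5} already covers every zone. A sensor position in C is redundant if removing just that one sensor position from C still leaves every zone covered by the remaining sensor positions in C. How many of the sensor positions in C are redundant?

1

Drop P1: Z3, Z1 uncovered — not redundant.
Drop P2: Z5 uncovered — not redundant.
Drop P3: Z11 uncovered — not redundant.
Drop P4: Z10, Z13 uncovered — not redundant.
Drop P5: the rest still cover every zone — redundant.
1 redundant: P5.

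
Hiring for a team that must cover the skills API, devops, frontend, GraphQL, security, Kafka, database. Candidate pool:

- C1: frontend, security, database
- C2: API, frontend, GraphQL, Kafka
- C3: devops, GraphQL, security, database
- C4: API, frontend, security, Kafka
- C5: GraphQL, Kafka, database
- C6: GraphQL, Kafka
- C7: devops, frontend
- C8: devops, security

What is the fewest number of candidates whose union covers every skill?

C2, C3 together cover {API, devops, frontend, GraphQL, security, Kafka, database} — every skill.
No single candidate contains all 7 skills, so 2 is optimal.

2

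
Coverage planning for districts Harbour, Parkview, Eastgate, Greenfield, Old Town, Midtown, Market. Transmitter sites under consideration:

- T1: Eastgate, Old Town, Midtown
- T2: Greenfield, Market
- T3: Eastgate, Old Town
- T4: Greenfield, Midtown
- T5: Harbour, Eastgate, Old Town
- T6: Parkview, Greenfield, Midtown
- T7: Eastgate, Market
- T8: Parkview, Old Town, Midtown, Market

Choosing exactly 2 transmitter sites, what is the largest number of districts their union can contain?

Choosing T5, T6 covers {Harbour, Parkview, Eastgate, Greenfield, Old Town, Midtown} — 6 districts.
No choice of 2 transmitter sites does better; here Market is left uncovered.

6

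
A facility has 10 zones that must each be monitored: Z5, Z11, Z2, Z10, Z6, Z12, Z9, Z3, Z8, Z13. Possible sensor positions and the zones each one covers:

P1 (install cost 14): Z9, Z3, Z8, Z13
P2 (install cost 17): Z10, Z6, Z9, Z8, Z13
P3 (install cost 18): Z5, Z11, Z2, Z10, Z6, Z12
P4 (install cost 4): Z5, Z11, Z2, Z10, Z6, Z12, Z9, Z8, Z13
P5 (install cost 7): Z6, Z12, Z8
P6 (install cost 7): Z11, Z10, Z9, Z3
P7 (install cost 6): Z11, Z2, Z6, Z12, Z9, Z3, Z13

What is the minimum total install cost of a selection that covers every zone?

P4, P7 cover every zone at install cost 4 + 6 = 10.
Any cover uses at least 2 sensor positions; among all covering selections none totals below 10.

10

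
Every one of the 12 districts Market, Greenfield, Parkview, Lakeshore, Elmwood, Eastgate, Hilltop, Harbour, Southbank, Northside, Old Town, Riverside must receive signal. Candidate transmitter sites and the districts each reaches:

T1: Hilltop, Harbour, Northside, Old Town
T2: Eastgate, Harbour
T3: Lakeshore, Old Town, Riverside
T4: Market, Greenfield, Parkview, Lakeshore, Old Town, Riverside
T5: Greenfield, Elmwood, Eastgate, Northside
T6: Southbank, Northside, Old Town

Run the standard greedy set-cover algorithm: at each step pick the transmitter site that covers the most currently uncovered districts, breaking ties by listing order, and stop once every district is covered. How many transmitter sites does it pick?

Pick 1: T4 covers 6 new districts (Market, Greenfield, Parkview, Lakeshore, Old Town, Riverside).
Pick 2: T1 covers 3 new districts (Hilltop, Harbour, Northside).
Pick 3: T5 covers 2 new districts (Elmwood, Eastgate).
Pick 4: T6 covers 1 new districts (Southbank).
Greedy uses 4 transmitter sites.

4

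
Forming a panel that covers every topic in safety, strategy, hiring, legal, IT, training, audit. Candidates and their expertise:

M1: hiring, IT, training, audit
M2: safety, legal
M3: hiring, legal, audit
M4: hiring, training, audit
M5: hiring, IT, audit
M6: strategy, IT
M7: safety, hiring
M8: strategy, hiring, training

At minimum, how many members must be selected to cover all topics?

M1, M2, M6 together cover {safety, strategy, hiring, legal, IT, training, audit} — every topic.
No 2 of the 8 members cover everything (all 28 pairs fall short), so 3 is minimum.

3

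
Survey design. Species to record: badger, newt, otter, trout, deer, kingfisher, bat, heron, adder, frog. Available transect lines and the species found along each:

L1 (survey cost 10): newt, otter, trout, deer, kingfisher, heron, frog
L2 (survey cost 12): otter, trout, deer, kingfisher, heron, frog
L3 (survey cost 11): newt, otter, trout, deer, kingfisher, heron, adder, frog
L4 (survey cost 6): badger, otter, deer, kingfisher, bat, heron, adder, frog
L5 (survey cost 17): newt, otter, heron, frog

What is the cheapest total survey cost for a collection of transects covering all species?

16

L1, L4 cover every species at survey cost 10 + 6 = 16.
Any cover uses at least 2 transects; among all covering selections none totals below 16.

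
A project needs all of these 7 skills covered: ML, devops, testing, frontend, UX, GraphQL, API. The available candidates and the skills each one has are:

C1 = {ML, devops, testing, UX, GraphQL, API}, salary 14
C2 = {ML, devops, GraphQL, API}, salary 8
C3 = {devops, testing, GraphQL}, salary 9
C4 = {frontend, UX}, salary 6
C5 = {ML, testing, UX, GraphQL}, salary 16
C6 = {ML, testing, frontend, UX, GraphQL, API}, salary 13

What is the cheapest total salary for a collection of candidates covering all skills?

20

C1, C4 cover every skill at salary 14 + 6 = 20.
Any cover uses at least 2 candidates; among all covering selections none totals below 20.
Greedy by coverage-per-salary would pick C2, C4, C3 for 23 — worse than the optimum 20.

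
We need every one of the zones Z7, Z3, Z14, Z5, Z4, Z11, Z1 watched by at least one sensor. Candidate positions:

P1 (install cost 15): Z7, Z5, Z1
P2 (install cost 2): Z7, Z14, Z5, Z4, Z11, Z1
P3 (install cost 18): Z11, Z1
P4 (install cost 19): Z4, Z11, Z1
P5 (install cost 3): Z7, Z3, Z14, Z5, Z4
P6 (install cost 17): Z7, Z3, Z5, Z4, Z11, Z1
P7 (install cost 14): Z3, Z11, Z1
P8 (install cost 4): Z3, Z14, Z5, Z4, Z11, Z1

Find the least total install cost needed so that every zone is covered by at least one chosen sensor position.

P2, P5 cover every zone at install cost 2 + 3 = 5.
Any cover uses at least 2 sensor positions; among all covering selections none totals below 5.

5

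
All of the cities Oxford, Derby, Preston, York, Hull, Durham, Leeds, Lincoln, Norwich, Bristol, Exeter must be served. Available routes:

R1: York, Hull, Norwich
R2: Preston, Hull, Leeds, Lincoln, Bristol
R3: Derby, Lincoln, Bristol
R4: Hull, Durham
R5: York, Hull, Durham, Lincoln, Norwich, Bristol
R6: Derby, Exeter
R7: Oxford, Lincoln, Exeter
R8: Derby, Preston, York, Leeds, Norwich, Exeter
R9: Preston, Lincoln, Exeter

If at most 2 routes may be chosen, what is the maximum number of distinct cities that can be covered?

10

Choosing R5, R8 covers {Derby, Preston, York, Hull, Durham, Leeds, Lincoln, Norwich, Bristol, Exeter} — 10 cities.
No choice of 2 routes does better; here Oxford is left uncovered.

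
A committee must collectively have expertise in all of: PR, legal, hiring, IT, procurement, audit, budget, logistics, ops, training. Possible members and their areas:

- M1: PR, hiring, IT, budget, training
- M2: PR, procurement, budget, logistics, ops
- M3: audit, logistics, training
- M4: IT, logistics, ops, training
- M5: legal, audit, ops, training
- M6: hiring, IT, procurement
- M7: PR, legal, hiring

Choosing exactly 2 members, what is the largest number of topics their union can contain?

Choosing M1, M2 covers {PR, hiring, IT, procurement, budget, logistics, ops, training} — 8 topics.
No choice of 2 members does better; here legal, audit are left uncovered.

8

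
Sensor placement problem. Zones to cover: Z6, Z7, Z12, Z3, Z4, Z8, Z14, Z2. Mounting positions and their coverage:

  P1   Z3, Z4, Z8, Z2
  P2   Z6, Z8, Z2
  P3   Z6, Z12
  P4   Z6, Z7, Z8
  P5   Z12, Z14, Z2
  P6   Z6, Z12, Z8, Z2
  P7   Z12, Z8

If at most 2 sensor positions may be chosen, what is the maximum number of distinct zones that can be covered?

Choosing P1, P3 covers {Z6, Z12, Z3, Z4, Z8, Z2} — 6 zones.
No choice of 2 sensor positions does better; here Z7, Z14 are left uncovered.

6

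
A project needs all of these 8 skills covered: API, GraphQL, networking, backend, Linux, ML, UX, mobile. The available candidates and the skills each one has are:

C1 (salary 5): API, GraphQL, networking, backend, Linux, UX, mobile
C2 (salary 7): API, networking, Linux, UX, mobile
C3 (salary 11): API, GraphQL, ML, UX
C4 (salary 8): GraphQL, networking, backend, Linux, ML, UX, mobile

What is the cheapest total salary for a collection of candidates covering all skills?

13

C1, C4 cover every skill at salary 5 + 8 = 13.
Any cover uses at least 2 candidates; among all covering selections none totals below 13.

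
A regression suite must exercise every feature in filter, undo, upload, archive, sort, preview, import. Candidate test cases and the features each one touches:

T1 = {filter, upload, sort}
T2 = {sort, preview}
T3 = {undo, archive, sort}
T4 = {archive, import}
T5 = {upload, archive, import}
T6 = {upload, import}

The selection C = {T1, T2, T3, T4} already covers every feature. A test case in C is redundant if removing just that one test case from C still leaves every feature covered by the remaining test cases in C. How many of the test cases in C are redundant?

Drop T1: filter, upload uncovered — not redundant.
Drop T2: preview uncovered — not redundant.
Drop T3: undo uncovered — not redundant.
Drop T4: import uncovered — not redundant.
None of the test cases in C is redundant.

0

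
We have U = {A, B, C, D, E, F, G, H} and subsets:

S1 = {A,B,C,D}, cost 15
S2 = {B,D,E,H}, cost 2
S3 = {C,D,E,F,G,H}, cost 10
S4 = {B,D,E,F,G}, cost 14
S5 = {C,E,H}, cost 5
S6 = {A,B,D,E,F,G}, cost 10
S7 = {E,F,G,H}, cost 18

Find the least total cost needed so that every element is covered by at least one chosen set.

15

S5, S6 cover every element at cost 5 + 10 = 15.
Any cover uses at least 2 sets; among all covering selections none totals below 15.
Greedy by coverage-per-cost would pick S2, S3, S6 for 22 — worse than the optimum 15.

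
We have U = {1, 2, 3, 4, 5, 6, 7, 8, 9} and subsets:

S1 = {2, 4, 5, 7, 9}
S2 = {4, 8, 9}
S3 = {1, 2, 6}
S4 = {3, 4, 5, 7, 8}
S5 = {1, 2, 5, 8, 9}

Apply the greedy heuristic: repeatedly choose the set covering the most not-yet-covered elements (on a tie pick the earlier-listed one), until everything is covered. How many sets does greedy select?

Pick 1: S1 covers 5 new elements (2, 4, 5, 7, 9).
Pick 2: S3 covers 2 new elements (1, 6).
Pick 3: S4 covers 2 new elements (3, 8).
Greedy uses 3 sets.

3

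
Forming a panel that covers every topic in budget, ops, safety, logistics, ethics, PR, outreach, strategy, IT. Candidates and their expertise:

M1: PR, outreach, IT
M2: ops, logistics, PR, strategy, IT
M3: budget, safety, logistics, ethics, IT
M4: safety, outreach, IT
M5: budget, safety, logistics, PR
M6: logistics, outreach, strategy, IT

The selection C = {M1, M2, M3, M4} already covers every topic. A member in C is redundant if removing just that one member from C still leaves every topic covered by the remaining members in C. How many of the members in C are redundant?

Drop M1: the rest still cover every topic — redundant.
Drop M2: ops, strategy uncovered — not redundant.
Drop M3: budget, ethics uncovered — not redundant.
Drop M4: the rest still cover every topic — redundant.
2 redundant: M1, M4.

2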